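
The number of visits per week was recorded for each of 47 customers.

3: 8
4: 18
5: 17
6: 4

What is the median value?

Cumulative frequencies: 8, 26, 43, 47
n = 47, so the median is the value in position (n+1)/2 = 24.
Position 24 falls at value 4.

4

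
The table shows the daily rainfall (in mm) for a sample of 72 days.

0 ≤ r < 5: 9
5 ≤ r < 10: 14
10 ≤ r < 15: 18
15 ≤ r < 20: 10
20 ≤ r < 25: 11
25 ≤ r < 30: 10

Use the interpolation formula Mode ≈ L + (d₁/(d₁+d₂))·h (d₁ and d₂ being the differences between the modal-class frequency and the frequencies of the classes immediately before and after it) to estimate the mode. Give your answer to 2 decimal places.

11.67

Modal class: 10 ≤ r < 15 (highest frequency 18).
d₁ = 18 − 14 = 4, d₂ = 18 − 10 = 8
Mode ≈ 10 + (4/(4+8)) × 5 = 10 + 1.6667 = 11.6667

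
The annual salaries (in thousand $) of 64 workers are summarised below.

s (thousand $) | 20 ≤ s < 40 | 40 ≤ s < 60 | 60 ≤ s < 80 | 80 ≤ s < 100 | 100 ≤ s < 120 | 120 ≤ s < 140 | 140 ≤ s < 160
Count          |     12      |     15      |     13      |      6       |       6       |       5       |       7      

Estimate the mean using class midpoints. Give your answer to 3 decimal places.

76.875

Midpoints: 30, 50, 70, 90, 110, 130, 150
Σfm = 12×30 + 15×50 + 13×70 + 6×90 + 6×110 + 5×130 + 7×150 = 4920
n = Σf = 64
Mean = 4920 / 64 = 76.8750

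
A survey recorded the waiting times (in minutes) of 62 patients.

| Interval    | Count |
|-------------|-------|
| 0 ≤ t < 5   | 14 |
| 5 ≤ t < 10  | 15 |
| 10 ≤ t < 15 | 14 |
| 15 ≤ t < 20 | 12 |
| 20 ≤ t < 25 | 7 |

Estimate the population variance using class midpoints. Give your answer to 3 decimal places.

Midpoints: 2.5, 7.5, 12.5, 17.5, 22.5
n = 62, Σfm = 690, mean = 11.1290
Σfm² = 10337.5
Σf(m − x̄)² = Σfm² − (Σfm)²/n = 10337.5 − 690²/62 = 2658.4677
Population variance = 2658.4677 / 62 = 42.8785

42.879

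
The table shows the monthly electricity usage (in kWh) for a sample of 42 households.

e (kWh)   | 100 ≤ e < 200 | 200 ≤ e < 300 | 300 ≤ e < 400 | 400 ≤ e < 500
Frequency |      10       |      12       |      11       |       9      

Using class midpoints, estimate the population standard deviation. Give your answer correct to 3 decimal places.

107.354

Midpoints: 150, 250, 350, 450
n = 42, Σfm = 12400, mean = 295.2381
Σfm² = 4145000
Σf(m − x̄)² = Σfm² − (Σfm)²/n = 4145000 − 12400²/42 = 484047.6190
Population variance = 484047.6190 / 42 = 11524.9433
Standard deviation = √11524.9433 = 107.3543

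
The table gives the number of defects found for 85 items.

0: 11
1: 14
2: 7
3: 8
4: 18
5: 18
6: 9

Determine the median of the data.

4

Cumulative frequencies: 11, 25, 32, 40, 58, 76, 85
n = 85, so the median is the value in position (n+1)/2 = 43.
Position 43 falls at value 4.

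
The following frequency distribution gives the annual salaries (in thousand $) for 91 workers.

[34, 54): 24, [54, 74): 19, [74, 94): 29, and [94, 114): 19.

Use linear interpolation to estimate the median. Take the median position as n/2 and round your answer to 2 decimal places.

Cumulative frequencies: 24, 43, 72, 91
n = 91; position = n/2 = 45.5.
This falls in the class [74, 94): L = 74, F = 43, f = 29, h = 20.
Median ≈ 74 + ((45.5 − 43) / 29) × 20 = 75.7241

75.72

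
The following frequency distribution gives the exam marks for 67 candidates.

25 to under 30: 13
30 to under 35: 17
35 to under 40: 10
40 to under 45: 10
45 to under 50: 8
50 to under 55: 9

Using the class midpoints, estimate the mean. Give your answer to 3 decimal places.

Midpoints: 27.5, 32.5, 37.5, 42.5, 47.5, 52.5
Σfm = 13×27.5 + 17×32.5 + 10×37.5 + 10×42.5 + 8×47.5 + 9×52.5 = 2562.5
n = Σf = 67
Mean = 2562.5 / 67 = 38.2463

38.246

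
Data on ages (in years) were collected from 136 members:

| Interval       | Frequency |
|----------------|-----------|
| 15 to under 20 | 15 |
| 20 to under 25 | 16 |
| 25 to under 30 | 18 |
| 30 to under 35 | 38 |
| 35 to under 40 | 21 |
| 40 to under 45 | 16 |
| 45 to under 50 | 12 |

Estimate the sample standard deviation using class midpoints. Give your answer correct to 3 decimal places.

8.711

Midpoints: 17.5, 22.5, 27.5, 32.5, 37.5, 42.5, 47.5
n = 136, Σfm = 4390, mean = 32.2794
Σfm² = 151950
Σf(m − x̄)² = Σfm² − (Σfm)²/n = 151950 − 4390²/136 = 10243.3824
Sample variance = 10243.3824 / 135 = 75.8769
Standard deviation = √75.8769 = 8.7107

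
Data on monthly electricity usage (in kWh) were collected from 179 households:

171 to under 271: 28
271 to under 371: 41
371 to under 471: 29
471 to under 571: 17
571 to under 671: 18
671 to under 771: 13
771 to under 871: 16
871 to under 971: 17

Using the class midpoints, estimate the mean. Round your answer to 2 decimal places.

Midpoints: 221, 321, 421, 521, 621, 721, 821, 921
Σfm = 28×221 + 41×321 + 29×421 + 17×521 + 18×621 + 13×721 + 16×821 + 17×921 = 89759
n = Σf = 179
Mean = 89759 / 179 = 501.4469

501.45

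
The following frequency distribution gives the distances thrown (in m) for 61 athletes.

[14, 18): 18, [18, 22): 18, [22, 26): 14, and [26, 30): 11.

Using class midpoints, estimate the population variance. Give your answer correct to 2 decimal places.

18.54

Midpoints: 16, 20, 24, 28
n = 61, Σfm = 1292, mean = 21.1803
Σfm² = 28496
Σf(m − x̄)² = Σfm² − (Σfm)²/n = 28496 − 1292²/61 = 1131.0164
Population variance = 1131.0164 / 61 = 18.5413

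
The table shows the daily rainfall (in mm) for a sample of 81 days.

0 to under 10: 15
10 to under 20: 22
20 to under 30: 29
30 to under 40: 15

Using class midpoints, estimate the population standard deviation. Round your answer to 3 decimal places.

9.944

Midpoints: 5, 15, 25, 35
n = 81, Σfm = 1655, mean = 20.4321
Σfm² = 41825
Σf(m − x̄)² = Σfm² − (Σfm)²/n = 41825 − 1655²/81 = 8009.8765
Population variance = 8009.8765 / 81 = 98.8874
Standard deviation = √98.8874 = 9.9442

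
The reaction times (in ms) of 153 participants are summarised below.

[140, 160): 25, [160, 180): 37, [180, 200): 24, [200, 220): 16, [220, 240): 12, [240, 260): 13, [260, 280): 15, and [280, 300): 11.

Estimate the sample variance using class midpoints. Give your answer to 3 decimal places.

Midpoints: 150, 170, 190, 210, 230, 250, 270, 290
n = 153, Σfm = 31210, mean = 203.9869
Σfm² = 6669700
Σf(m − x̄)² = Σfm² − (Σfm)²/n = 6669700 − 31210²/153 = 303267.9739
Sample variance = 303267.9739 / 152 = 1995.1840

1995.184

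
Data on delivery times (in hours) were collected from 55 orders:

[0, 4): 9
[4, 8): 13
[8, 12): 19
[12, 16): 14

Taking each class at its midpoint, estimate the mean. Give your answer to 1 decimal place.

8.8

Midpoints: 2, 6, 10, 14
Σfm = 9×2 + 13×6 + 19×10 + 14×14 = 482
n = Σf = 55
Mean = 482 / 55 = 8.7636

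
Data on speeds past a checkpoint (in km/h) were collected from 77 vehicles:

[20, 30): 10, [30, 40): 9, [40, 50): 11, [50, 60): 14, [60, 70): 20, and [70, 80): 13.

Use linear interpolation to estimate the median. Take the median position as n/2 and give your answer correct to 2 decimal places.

56.07

Cumulative frequencies: 10, 19, 30, 44, 64, 77
n = 77; position = n/2 = 38.5.
This falls in the class [50, 60): L = 50, F = 30, f = 14, h = 10.
Median ≈ 50 + ((38.5 − 30) / 14) × 10 = 56.0714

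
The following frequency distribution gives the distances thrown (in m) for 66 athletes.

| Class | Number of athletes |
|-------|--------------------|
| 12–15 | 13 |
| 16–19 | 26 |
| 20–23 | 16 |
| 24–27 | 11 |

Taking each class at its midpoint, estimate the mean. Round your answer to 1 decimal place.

19.0

Midpoints: 13.5, 17.5, 21.5, 25.5
Σfm = 13×13.5 + 26×17.5 + 16×21.5 + 11×25.5 = 1255
n = Σf = 66
Mean = 1255 / 66 = 19.0152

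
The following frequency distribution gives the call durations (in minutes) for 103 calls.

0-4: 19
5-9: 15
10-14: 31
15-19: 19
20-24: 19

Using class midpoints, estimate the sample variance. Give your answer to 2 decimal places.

45.55

Midpoints: 2, 7, 12, 17, 22
n = 103, Σfm = 1256, mean = 12.1942
Σfm² = 19962
Σf(m − x̄)² = Σfm² − (Σfm)²/n = 19962 − 1256²/103 = 4646.1165
Sample variance = 4646.1165 / 102 = 45.5502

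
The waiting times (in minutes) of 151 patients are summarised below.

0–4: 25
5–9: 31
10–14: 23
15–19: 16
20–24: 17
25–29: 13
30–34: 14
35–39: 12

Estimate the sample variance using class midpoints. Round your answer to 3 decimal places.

125.695

Midpoints: 2, 7, 12, 17, 22, 27, 32, 37
n = 151, Σfm = 2432, mean = 16.1060
Σfm² = 58024
Σf(m − x̄)² = Σfm² − (Σfm)²/n = 58024 − 2432²/151 = 18854.3046
Sample variance = 18854.3046 / 150 = 125.6954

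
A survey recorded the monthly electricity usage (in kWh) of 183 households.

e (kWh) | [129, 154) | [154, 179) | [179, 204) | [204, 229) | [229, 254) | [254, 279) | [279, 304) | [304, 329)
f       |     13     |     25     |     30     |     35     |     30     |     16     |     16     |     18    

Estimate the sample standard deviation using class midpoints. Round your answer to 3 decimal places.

Midpoints: 141.5, 166.5, 191.5, 216.5, 241.5, 266.5, 291.5, 316.5
n = 183, Σfm = 41194.5, mean = 225.1066
Σfm² = 9742721.75
Σf(m − x̄)² = Σfm² − (Σfm)²/n = 9742721.75 − 41194.5²/183 = 469569.6721
Sample variance = 469569.6721 / 182 = 2580.0531
Standard deviation = √2580.0531 = 50.7942

50.794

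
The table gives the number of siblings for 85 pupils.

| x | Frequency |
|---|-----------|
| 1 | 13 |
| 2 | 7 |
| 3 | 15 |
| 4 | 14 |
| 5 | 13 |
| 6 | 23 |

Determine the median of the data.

4

Cumulative frequencies: 13, 20, 35, 49, 62, 85
n = 85, so the median is the value in position (n+1)/2 = 43.
Position 43 falls at value 4.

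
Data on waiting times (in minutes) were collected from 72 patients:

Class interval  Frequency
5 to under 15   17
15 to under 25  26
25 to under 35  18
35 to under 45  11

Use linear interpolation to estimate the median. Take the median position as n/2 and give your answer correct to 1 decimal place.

22.3

Cumulative frequencies: 17, 43, 61, 72
n = 72; position = n/2 = 36.
This falls in the class 15 to under 25: L = 15, F = 17, f = 26, h = 10.
Median ≈ 15 + ((36 − 17) / 26) × 10 = 22.3077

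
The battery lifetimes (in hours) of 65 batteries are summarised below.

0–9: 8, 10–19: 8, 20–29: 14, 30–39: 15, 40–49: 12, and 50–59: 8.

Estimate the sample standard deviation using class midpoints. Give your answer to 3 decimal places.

Midpoints: 4.5, 14.5, 24.5, 34.5, 44.5, 54.5
n = 65, Σfm = 1982.5, mean = 30.5000
Σfm² = 75626.25
Σf(m − x̄)² = Σfm² − (Σfm)²/n = 75626.25 − 1982.5²/65 = 15160.0000
Sample variance = 15160.0000 / 64 = 236.8750
Standard deviation = √236.8750 = 15.3907

15.391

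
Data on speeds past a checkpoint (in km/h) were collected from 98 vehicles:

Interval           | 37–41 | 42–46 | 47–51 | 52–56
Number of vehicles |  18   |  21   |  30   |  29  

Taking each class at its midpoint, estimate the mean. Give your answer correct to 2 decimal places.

Midpoints: 39, 44, 49, 54
Σfm = 18×39 + 21×44 + 30×49 + 29×54 = 4662
n = Σf = 98
Mean = 4662 / 98 = 47.5714

47.57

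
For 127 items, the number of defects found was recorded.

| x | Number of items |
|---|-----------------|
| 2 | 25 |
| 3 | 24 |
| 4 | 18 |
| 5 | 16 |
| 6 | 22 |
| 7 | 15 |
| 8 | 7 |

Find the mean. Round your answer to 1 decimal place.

4.5

Values: 2, 3, 4, 5, 6, 7, 8
Σfx = 25×2 + 24×3 + 18×4 + 16×5 + 22×6 + 15×7 + 7×8 = 567
n = Σf = 127
Mean = 567 / 127 = 4.4646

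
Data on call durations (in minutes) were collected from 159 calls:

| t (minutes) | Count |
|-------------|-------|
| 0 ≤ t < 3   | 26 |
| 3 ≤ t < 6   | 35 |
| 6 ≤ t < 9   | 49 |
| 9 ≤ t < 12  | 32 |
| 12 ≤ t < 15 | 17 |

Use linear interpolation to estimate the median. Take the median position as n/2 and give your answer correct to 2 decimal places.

Cumulative frequencies: 26, 61, 110, 142, 159
n = 159; position = n/2 = 79.5.
This falls in the class 6 ≤ t < 9: L = 6, F = 61, f = 49, h = 3.
Median ≈ 6 + ((79.5 − 61) / 49) × 3 = 7.1327

7.13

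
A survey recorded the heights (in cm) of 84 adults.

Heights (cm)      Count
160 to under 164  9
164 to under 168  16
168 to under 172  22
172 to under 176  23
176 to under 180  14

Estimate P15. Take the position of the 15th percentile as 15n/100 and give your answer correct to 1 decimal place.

164.9

Cumulative frequencies: 9, 25, 47, 70, 84
n = 84; position = 15n/100 = 12.6.
This falls in the class 164 to under 168: L = 164, F = 9, f = 16, h = 4.
15th percentile ≈ 164 + ((12.6 − 9) / 16) × 4 = 164.9000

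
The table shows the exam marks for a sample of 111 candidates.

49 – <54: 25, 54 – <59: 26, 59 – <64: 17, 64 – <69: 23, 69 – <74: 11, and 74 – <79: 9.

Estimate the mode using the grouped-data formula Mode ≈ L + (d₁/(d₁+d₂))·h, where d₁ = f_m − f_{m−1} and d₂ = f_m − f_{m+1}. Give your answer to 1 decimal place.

Modal class: 54 – <59 (highest frequency 26).
d₁ = 26 − 25 = 1, d₂ = 26 − 17 = 9
Mode ≈ 54 + (1/(1+9)) × 5 = 54 + 0.5000 = 54.5000

54.5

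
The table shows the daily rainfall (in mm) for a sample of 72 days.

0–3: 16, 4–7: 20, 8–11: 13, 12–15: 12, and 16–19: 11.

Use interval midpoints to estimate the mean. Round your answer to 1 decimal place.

Midpoints: 1.5, 5.5, 9.5, 13.5, 17.5
Σfm = 16×1.5 + 20×5.5 + 13×9.5 + 12×13.5 + 11×17.5 = 612
n = Σf = 72
Mean = 612 / 72 = 8.5000

8.5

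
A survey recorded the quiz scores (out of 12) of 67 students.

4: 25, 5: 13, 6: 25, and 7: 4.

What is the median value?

5

Cumulative frequencies: 25, 38, 63, 67
n = 67, so the median is the value in position (n+1)/2 = 34.
Position 34 falls at value 5.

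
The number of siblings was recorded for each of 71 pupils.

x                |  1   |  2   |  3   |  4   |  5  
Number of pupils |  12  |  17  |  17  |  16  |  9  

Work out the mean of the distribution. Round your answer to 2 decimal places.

2.90

Values: 1, 2, 3, 4, 5
Σfx = 12×1 + 17×2 + 17×3 + 16×4 + 9×5 = 206
n = Σf = 71
Mean = 206 / 71 = 2.9014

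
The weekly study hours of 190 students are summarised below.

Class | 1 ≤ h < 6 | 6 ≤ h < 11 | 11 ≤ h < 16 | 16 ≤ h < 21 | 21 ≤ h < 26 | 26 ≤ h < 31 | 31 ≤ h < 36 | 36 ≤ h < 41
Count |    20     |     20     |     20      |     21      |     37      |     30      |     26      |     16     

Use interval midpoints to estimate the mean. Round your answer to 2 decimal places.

21.63

Midpoints: 3.5, 8.5, 13.5, 18.5, 23.5, 28.5, 33.5, 38.5
Σfm = 20×3.5 + 20×8.5 + 20×13.5 + 21×18.5 + 37×23.5 + 30×28.5 + 26×33.5 + 16×38.5 = 4110
n = Σf = 190
Mean = 4110 / 190 = 21.6316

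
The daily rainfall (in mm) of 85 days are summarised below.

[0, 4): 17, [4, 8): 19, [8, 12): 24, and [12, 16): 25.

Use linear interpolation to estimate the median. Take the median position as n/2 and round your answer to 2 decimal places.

9.08

Cumulative frequencies: 17, 36, 60, 85
n = 85; position = n/2 = 42.5.
This falls in the class [8, 12): L = 8, F = 36, f = 24, h = 4.
Median ≈ 8 + ((42.5 − 36) / 24) × 4 = 9.0833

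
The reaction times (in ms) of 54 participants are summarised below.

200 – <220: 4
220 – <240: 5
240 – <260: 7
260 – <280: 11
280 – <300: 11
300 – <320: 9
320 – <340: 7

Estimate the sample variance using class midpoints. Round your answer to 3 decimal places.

1244.025

Midpoints: 210, 230, 250, 270, 290, 310, 330
n = 54, Σfm = 15000, mean = 277.7778
Σfm² = 4232600
Σf(m − x̄)² = Σfm² − (Σfm)²/n = 4232600 − 15000²/54 = 65933.3333
Sample variance = 65933.3333 / 53 = 1244.0252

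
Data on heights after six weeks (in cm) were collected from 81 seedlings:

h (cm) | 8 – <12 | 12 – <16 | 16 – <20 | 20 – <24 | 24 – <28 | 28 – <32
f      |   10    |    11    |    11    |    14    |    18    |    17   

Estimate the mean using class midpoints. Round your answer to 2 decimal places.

21.46

Midpoints: 10, 14, 18, 22, 26, 30
Σfm = 10×10 + 11×14 + 11×18 + 14×22 + 18×26 + 17×30 = 1738
n = Σf = 81
Mean = 1738 / 81 = 21.4568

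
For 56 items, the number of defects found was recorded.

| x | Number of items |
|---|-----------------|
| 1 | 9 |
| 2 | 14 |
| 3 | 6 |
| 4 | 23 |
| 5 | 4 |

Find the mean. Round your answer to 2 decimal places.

2.98

Values: 1, 2, 3, 4, 5
Σfx = 9×1 + 14×2 + 6×3 + 23×4 + 4×5 = 167
n = Σf = 56
Mean = 167 / 56 = 2.9821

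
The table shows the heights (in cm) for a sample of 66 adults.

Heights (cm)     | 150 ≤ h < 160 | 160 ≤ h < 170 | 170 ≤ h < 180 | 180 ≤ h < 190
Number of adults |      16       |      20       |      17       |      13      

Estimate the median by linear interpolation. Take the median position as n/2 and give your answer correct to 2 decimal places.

168.50

Cumulative frequencies: 16, 36, 53, 66
n = 66; position = n/2 = 33.
This falls in the class 160 ≤ h < 170: L = 160, F = 16, f = 20, h = 10.
Median ≈ 160 + ((33 − 16) / 20) × 10 = 168.5000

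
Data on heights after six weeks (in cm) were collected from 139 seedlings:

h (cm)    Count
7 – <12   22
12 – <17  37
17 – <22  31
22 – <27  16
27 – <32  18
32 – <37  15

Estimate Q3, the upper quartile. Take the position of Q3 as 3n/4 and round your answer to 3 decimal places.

Cumulative frequencies: 22, 59, 90, 106, 124, 139
n = 139; position = 3n/4 = 104.25.
This falls in the class 22 – <27: L = 22, F = 90, f = 16, h = 5.
Upper quartile ≈ 22 + ((104.25 − 90) / 16) × 5 = 26.4531

26.453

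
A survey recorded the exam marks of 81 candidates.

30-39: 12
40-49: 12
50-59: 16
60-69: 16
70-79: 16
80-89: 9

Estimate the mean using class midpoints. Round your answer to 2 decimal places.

59.31

Midpoints: 34.5, 44.5, 54.5, 64.5, 74.5, 84.5
Σfm = 12×34.5 + 12×44.5 + 16×54.5 + 16×64.5 + 16×74.5 + 9×84.5 = 4804.5
n = Σf = 81
Mean = 4804.5 / 81 = 59.3148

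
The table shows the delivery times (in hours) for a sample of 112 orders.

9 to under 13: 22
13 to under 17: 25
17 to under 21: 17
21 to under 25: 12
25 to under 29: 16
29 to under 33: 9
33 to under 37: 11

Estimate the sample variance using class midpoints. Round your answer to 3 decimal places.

Midpoints: 11, 15, 19, 23, 27, 31, 35
n = 112, Σfm = 2312, mean = 20.6429
Σfm² = 54560
Σf(m − x̄)² = Σfm² − (Σfm)²/n = 54560 − 2312²/112 = 6833.7143
Sample variance = 6833.7143 / 111 = 61.5650

61.565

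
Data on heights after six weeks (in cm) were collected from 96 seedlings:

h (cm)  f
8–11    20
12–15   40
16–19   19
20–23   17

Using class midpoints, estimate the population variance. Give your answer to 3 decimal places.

15.943

Midpoints: 9.5, 13.5, 17.5, 21.5
n = 96, Σfm = 1428, mean = 14.8750
Σfm² = 22772
Σf(m − x̄)² = Σfm² − (Σfm)²/n = 22772 − 1428²/96 = 1530.5000
Population variance = 1530.5000 / 96 = 15.9427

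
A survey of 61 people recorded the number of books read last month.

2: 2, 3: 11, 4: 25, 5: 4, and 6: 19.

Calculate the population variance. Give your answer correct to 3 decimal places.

Values: 2, 3, 4, 5, 6
n = 61, Σfx = 271, mean = 4.4426
Σfx² = 1291
Σf(x − x̄)² = Σfx² − (Σfx)²/n = 1291 − 271²/61 = 87.0492
Population variance = 87.0492 / 61 = 1.4270

1.427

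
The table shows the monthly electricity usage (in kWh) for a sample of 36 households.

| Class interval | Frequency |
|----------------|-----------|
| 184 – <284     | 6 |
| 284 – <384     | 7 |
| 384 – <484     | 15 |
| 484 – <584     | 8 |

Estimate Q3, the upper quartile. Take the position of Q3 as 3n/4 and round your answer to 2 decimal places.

Cumulative frequencies: 6, 13, 28, 36
n = 36; position = 3n/4 = 27.
This falls in the class 384 – <484: L = 384, F = 13, f = 15, h = 100.
Upper quartile ≈ 384 + ((27 − 13) / 15) × 100 = 477.3333

477.33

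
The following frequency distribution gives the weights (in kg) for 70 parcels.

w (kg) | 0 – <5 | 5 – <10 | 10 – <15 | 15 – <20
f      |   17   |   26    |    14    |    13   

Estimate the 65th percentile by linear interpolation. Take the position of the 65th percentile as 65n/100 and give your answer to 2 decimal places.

Cumulative frequencies: 17, 43, 57, 70
n = 70; position = 65n/100 = 45.5.
This falls in the class 10 – <15: L = 10, F = 43, f = 14, h = 5.
65th percentile ≈ 10 + ((45.5 − 43) / 14) × 5 = 10.8929

10.89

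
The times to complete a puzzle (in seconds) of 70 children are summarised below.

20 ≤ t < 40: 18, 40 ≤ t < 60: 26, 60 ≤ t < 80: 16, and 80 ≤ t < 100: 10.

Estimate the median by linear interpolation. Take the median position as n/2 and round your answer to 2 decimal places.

53.08

Cumulative frequencies: 18, 44, 60, 70
n = 70; position = n/2 = 35.
This falls in the class 40 ≤ t < 60: L = 40, F = 18, f = 26, h = 20.
Median ≈ 40 + ((35 − 18) / 26) × 20 = 53.0769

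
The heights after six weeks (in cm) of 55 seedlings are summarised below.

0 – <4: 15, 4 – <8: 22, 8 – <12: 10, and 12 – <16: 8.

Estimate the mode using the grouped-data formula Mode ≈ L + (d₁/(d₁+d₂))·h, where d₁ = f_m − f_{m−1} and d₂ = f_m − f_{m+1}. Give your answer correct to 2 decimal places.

5.47

Modal class: 4 – <8 (highest frequency 22).
d₁ = 22 − 15 = 7, d₂ = 22 − 10 = 12
Mode ≈ 4 + (7/(7+12)) × 4 = 4 + 1.4737 = 5.4737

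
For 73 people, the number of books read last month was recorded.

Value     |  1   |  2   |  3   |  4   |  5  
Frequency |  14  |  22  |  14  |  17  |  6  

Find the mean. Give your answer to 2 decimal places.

2.71

Values: 1, 2, 3, 4, 5
Σfx = 14×1 + 22×2 + 14×3 + 17×4 + 6×5 = 198
n = Σf = 73
Mean = 198 / 73 = 2.7123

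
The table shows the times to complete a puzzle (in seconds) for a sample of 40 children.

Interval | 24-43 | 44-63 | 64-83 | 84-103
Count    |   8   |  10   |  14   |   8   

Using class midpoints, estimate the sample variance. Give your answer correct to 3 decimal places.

429.744

Midpoints: 33.5, 53.5, 73.5, 93.5
n = 40, Σfm = 2580, mean = 64.5000
Σfm² = 183170
Σf(m − x̄)² = Σfm² − (Σfm)²/n = 183170 − 2580²/40 = 16760.0000
Sample variance = 16760.0000 / 39 = 429.7436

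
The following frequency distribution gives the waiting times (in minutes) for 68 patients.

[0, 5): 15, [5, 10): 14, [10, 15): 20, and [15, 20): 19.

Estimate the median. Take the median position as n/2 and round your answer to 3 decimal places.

Cumulative frequencies: 15, 29, 49, 68
n = 68; position = n/2 = 34.
This falls in the class [10, 15): L = 10, F = 29, f = 20, h = 5.
Median ≈ 10 + ((34 − 29) / 20) × 5 = 11.2500

11.250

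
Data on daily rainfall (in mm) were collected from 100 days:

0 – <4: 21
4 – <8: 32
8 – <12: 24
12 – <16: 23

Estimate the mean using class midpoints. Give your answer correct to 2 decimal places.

7.96

Midpoints: 2, 6, 10, 14
Σfm = 21×2 + 32×6 + 24×10 + 23×14 = 796
n = Σf = 100
Mean = 796 / 100 = 7.9600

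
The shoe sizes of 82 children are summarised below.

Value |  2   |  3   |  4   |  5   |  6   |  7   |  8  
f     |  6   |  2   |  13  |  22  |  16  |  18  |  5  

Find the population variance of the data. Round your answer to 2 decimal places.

2.38

Values: 2, 3, 4, 5, 6, 7, 8
n = 82, Σfx = 442, mean = 5.3902
Σfx² = 2578
Σf(x − x̄)² = Σfx² − (Σfx)²/n = 2578 − 442²/82 = 195.5122
Population variance = 195.5122 / 82 = 2.3843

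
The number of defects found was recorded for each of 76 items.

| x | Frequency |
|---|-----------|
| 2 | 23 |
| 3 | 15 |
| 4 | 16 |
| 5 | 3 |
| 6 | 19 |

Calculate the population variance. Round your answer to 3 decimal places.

2.378

Values: 2, 3, 4, 5, 6
n = 76, Σfx = 284, mean = 3.7368
Σfx² = 1242
Σf(x − x̄)² = Σfx² − (Σfx)²/n = 1242 − 284²/76 = 180.7368
Population variance = 180.7368 / 76 = 2.3781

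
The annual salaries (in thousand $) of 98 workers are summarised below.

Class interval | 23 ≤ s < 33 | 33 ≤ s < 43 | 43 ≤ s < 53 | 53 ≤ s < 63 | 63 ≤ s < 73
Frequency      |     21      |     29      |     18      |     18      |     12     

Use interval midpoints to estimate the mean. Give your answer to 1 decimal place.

45.0

Midpoints: 28, 38, 48, 58, 68
Σfm = 21×28 + 29×38 + 18×48 + 18×58 + 12×68 = 4414
n = Σf = 98
Mean = 4414 / 98 = 45.0408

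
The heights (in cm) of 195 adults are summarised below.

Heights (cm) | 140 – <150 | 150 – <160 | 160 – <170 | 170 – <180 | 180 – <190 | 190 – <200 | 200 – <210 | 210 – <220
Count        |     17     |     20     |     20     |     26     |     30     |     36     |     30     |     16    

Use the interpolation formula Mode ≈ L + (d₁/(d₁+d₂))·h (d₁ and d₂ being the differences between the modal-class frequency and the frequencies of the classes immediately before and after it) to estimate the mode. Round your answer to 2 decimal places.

195.00

Modal class: 190 – <200 (highest frequency 36).
d₁ = 36 − 30 = 6, d₂ = 36 − 30 = 6
Mode ≈ 190 + (6/(6+6)) × 10 = 190 + 5.0000 = 195.0000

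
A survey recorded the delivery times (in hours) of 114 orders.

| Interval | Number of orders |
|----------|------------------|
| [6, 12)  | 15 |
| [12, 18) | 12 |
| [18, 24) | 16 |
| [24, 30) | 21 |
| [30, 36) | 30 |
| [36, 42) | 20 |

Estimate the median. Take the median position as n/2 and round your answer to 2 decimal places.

Cumulative frequencies: 15, 27, 43, 64, 94, 114
n = 114; position = n/2 = 57.
This falls in the class [24, 30): L = 24, F = 43, f = 21, h = 6.
Median ≈ 24 + ((57 − 43) / 21) × 6 = 28.0000

28.00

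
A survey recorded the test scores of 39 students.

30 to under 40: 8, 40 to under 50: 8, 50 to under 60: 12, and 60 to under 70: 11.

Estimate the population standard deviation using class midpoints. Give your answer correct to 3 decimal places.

10.939

Midpoints: 35, 45, 55, 65
n = 39, Σfm = 2015, mean = 51.6667
Σfm² = 108775
Σf(m − x̄)² = Σfm² − (Σfm)²/n = 108775 − 2015²/39 = 4666.6667
Population variance = 4666.6667 / 39 = 119.6581
Standard deviation = √119.6581 = 10.9388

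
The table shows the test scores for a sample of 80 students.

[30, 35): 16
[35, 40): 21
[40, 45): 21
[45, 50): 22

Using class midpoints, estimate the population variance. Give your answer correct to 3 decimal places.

Midpoints: 32.5, 37.5, 42.5, 47.5
n = 80, Σfm = 3245, mean = 40.5625
Σfm² = 134000
Σf(m − x̄)² = Σfm² − (Σfm)²/n = 134000 − 3245²/80 = 2374.6875
Population variance = 2374.6875 / 80 = 29.6836

29.684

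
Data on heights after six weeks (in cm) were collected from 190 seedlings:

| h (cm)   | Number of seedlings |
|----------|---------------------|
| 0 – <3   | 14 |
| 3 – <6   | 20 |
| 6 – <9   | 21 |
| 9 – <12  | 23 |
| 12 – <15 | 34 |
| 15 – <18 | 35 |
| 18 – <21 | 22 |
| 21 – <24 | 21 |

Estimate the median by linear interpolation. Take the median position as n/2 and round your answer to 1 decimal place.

Cumulative frequencies: 14, 34, 55, 78, 112, 147, 169, 190
n = 190; position = n/2 = 95.
This falls in the class 12 – <15: L = 12, F = 78, f = 34, h = 3.
Median ≈ 12 + ((95 − 78) / 34) × 3 = 13.5000

13.5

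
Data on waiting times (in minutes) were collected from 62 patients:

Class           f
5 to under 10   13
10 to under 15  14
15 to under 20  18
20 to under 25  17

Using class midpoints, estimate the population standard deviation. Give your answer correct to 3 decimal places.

5.480

Midpoints: 7.5, 12.5, 17.5, 22.5
n = 62, Σfm = 970, mean = 15.6452
Σfm² = 17037.5
Σf(m − x̄)² = Σfm² − (Σfm)²/n = 17037.5 − 970²/62 = 1861.6935
Population variance = 1861.6935 / 62 = 30.0273
Standard deviation = √30.0273 = 5.4797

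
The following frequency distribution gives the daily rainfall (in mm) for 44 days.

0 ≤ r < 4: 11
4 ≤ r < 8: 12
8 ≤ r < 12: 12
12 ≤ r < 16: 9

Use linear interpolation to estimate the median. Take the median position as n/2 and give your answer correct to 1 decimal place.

Cumulative frequencies: 11, 23, 35, 44
n = 44; position = n/2 = 22.
This falls in the class 4 ≤ r < 8: L = 4, F = 11, f = 12, h = 4.
Median ≈ 4 + ((22 − 11) / 12) × 4 = 7.6667

7.7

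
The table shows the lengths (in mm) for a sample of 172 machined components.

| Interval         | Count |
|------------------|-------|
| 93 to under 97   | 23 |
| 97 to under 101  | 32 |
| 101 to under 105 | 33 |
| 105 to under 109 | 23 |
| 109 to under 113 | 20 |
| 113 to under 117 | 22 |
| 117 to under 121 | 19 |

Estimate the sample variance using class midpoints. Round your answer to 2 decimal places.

59.44

Midpoints: 95, 99, 103, 107, 111, 115, 119
n = 172, Σfm = 18224, mean = 105.9535
Σfm² = 1941060
Σf(m − x̄)² = Σfm² − (Σfm)²/n = 1941060 − 18224²/172 = 10163.6279
Sample variance = 10163.6279 / 171 = 59.4364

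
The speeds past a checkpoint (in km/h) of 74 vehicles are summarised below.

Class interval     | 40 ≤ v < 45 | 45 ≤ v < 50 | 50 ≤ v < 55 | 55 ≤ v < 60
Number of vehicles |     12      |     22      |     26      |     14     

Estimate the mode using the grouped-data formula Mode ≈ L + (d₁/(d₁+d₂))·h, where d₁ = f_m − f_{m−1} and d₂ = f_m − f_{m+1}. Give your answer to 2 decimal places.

Modal class: 50 ≤ v < 55 (highest frequency 26).
d₁ = 26 − 22 = 4, d₂ = 26 − 14 = 12
Mode ≈ 50 + (4/(4+12)) × 5 = 50 + 1.2500 = 51.2500

51.25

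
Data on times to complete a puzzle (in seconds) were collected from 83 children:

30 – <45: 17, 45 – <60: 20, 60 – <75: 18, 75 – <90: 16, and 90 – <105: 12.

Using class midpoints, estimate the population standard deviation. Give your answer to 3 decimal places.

20.141

Midpoints: 37.5, 52.5, 67.5, 82.5, 97.5
n = 83, Σfm = 5392.5, mean = 64.9699
Σfm² = 384018.75
Σf(m − x̄)² = Σfm² − (Σfm)²/n = 384018.75 − 5392.5²/83 = 33668.6747
Population variance = 33668.6747 / 83 = 405.6467
Standard deviation = √405.6467 = 20.1407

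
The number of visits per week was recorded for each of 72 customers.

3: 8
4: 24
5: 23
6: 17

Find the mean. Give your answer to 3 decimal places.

Values: 3, 4, 5, 6
Σfx = 8×3 + 24×4 + 23×5 + 17×6 = 337
n = Σf = 72
Mean = 337 / 72 = 4.6806

4.681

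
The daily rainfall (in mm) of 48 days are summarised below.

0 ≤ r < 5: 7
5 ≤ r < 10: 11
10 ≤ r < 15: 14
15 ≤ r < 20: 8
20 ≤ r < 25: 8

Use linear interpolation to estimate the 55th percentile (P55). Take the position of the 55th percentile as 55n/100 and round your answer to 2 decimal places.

13.00

Cumulative frequencies: 7, 18, 32, 40, 48
n = 48; position = 55n/100 = 26.4.
This falls in the class 10 ≤ r < 15: L = 10, F = 18, f = 14, h = 5.
55th percentile ≈ 10 + ((26.4 − 18) / 14) × 5 = 13.0000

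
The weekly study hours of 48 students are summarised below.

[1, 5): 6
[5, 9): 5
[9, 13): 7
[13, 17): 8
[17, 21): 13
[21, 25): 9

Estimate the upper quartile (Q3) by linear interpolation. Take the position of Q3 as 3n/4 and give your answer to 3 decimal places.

Cumulative frequencies: 6, 11, 18, 26, 39, 48
n = 48; position = 3n/4 = 36.
This falls in the class [17, 21): L = 17, F = 26, f = 13, h = 4.
Upper quartile ≈ 17 + ((36 − 26) / 13) × 4 = 20.0769

20.077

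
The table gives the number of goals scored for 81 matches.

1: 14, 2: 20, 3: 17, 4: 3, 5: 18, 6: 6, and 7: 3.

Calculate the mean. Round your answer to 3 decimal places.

Values: 1, 2, 3, 4, 5, 6, 7
Σfx = 14×1 + 20×2 + 17×3 + 3×4 + 18×5 + 6×6 + 3×7 = 264
n = Σf = 81
Mean = 264 / 81 = 3.2593

3.259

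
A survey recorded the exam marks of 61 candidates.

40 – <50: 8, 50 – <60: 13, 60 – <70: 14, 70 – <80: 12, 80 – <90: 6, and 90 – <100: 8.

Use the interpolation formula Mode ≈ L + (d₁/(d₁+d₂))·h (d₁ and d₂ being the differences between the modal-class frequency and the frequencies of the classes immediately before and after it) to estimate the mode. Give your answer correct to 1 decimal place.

Modal class: 60 – <70 (highest frequency 14).
d₁ = 14 − 13 = 1, d₂ = 14 − 12 = 2
Mode ≈ 60 + (1/(1+2)) × 10 = 60 + 3.3333 = 63.3333

63.3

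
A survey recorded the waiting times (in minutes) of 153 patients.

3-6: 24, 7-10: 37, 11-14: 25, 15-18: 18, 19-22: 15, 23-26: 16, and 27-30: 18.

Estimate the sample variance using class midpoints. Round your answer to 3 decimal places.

Midpoints: 4.5, 8.5, 12.5, 16.5, 20.5, 24.5, 28.5
n = 153, Σfm = 2244.5, mean = 14.6699
Σfm² = 42494.25
Σf(m − x̄)² = Σfm² − (Σfm)²/n = 42494.25 − 2244.5²/153 = 9567.5817
Sample variance = 9567.5817 / 152 = 62.9446

62.945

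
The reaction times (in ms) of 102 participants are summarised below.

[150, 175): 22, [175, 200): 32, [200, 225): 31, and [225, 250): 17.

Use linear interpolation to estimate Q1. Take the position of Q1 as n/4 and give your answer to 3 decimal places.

177.734

Cumulative frequencies: 22, 54, 85, 102
n = 102; position = n/4 = 25.5.
This falls in the class [175, 200): L = 175, F = 22, f = 32, h = 25.
Lower quartile ≈ 175 + ((25.5 − 22) / 32) × 25 = 177.7344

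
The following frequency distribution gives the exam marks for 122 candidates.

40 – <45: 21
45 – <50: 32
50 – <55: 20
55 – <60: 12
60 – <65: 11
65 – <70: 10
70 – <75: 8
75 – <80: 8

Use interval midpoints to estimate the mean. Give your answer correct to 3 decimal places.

55.041

Midpoints: 42.5, 47.5, 52.5, 57.5, 62.5, 67.5, 72.5, 77.5
Σfm = 21×42.5 + 32×47.5 + 20×52.5 + 12×57.5 + 11×62.5 + 10×67.5 + 8×72.5 + 8×77.5 = 6715
n = Σf = 122
Mean = 6715 / 122 = 55.0410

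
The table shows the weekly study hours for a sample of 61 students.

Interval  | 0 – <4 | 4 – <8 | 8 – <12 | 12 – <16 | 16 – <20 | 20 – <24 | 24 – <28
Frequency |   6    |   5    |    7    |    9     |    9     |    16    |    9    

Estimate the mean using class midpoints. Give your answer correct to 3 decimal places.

Midpoints: 2, 6, 10, 14, 18, 22, 26
Σfm = 6×2 + 5×6 + 7×10 + 9×14 + 9×18 + 16×22 + 9×26 = 986
n = Σf = 61
Mean = 986 / 61 = 16.1639

16.164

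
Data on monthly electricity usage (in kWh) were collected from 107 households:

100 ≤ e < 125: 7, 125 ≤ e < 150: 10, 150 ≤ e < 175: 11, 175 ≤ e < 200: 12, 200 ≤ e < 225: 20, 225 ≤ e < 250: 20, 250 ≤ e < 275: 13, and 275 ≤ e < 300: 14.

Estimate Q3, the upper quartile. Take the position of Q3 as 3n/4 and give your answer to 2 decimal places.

250.48

Cumulative frequencies: 7, 17, 28, 40, 60, 80, 93, 107
n = 107; position = 3n/4 = 80.25.
This falls in the class 250 ≤ e < 275: L = 250, F = 80, f = 13, h = 25.
Upper quartile ≈ 250 + ((80.25 − 80) / 13) × 25 = 250.4808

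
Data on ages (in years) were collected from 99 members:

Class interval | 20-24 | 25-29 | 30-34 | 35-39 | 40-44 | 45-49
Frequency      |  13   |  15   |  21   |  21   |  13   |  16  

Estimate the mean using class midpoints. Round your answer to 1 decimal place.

Midpoints: 22, 27, 32, 37, 42, 47
Σfm = 13×22 + 15×27 + 21×32 + 21×37 + 13×42 + 16×47 = 3438
n = Σf = 99
Mean = 3438 / 99 = 34.7273

34.7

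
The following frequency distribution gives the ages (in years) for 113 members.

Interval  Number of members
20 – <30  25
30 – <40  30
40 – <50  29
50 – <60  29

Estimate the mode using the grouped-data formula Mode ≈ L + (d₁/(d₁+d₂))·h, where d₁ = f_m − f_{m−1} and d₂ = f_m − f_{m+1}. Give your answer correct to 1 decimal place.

Modal class: 30 – <40 (highest frequency 30).
d₁ = 30 − 25 = 5, d₂ = 30 − 29 = 1
Mode ≈ 30 + (5/(5+1)) × 10 = 30 + 8.3333 = 38.3333

38.3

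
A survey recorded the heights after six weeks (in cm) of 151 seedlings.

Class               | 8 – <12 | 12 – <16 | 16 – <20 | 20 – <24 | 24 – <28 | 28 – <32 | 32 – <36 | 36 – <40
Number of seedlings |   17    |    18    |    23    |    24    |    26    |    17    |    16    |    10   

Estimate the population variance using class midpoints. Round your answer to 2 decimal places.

67.44

Midpoints: 10, 14, 18, 22, 26, 30, 34, 38
n = 151, Σfm = 3474, mean = 23.0066
Σfm² = 90108
Σf(m − x̄)² = Σfm² − (Σfm)²/n = 90108 − 3474²/151 = 10182.9934
Population variance = 10182.9934 / 151 = 67.4370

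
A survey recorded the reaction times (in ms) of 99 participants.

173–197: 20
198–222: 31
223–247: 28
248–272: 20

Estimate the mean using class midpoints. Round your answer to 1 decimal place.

222.1

Midpoints: 185, 210, 235, 260
Σfm = 20×185 + 31×210 + 28×235 + 20×260 = 21990
n = Σf = 99
Mean = 21990 / 99 = 222.1212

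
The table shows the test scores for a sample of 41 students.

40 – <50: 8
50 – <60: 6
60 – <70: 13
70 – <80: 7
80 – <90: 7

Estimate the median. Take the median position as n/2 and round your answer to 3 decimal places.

Cumulative frequencies: 8, 14, 27, 34, 41
n = 41; position = n/2 = 20.5.
This falls in the class 60 – <70: L = 60, F = 14, f = 13, h = 10.
Median ≈ 60 + ((20.5 − 14) / 13) × 10 = 65.0000

65.000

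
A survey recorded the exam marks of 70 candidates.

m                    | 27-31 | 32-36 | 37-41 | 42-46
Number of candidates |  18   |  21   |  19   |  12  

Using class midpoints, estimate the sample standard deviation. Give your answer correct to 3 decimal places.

5.250

Midpoints: 29, 34, 39, 44
n = 70, Σfm = 2505, mean = 35.7857
Σfm² = 91545
Σf(m − x̄)² = Σfm² − (Σfm)²/n = 91545 − 2505²/70 = 1901.7857
Sample variance = 1901.7857 / 69 = 27.5621
Standard deviation = √27.5621 = 5.2500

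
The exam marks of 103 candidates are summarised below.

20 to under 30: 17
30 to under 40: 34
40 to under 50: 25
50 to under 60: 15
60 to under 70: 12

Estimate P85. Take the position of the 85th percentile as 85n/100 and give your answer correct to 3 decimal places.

Cumulative frequencies: 17, 51, 76, 91, 103
n = 103; position = 85n/100 = 87.55.
This falls in the class 50 to under 60: L = 50, F = 76, f = 15, h = 10.
85th percentile ≈ 50 + ((87.55 − 76) / 15) × 10 = 57.7000

57.700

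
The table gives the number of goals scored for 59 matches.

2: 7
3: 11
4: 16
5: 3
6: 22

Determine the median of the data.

Cumulative frequencies: 7, 18, 34, 37, 59
n = 59, so the median is the value in position (n+1)/2 = 30.
Position 30 falls at value 4.

4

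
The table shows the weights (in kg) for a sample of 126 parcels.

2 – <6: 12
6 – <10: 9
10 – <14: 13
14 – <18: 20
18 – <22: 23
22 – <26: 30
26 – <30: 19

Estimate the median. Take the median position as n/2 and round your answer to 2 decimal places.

19.57

Cumulative frequencies: 12, 21, 34, 54, 77, 107, 126
n = 126; position = n/2 = 63.
This falls in the class 18 – <22: L = 18, F = 54, f = 23, h = 4.
Median ≈ 18 + ((63 − 54) / 23) × 4 = 19.5652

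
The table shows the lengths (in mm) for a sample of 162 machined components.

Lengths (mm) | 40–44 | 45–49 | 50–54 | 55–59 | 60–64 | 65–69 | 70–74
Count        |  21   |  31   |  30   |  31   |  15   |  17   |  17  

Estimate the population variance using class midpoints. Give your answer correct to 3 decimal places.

86.470

Midpoints: 42, 47, 52, 57, 62, 67, 72
n = 162, Σfm = 8959, mean = 55.3025
Σfm² = 509463
Σf(m − x̄)² = Σfm² − (Σfm)²/n = 509463 − 8959²/162 = 14008.1790
Population variance = 14008.1790 / 162 = 86.4702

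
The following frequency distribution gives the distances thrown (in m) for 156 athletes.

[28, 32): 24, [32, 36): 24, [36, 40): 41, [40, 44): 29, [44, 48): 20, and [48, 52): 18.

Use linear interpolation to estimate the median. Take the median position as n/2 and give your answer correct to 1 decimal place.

38.9

Cumulative frequencies: 24, 48, 89, 118, 138, 156
n = 156; position = n/2 = 78.
This falls in the class [36, 40): L = 36, F = 48, f = 41, h = 4.
Median ≈ 36 + ((78 − 48) / 41) × 4 = 38.9268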